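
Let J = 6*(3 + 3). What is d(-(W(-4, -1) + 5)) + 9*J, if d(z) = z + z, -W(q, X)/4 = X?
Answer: 306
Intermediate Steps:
W(q, X) = -4*X
J = 36 (J = 6*6 = 36)
d(z) = 2*z
d(-(W(-4, -1) + 5)) + 9*J = 2*(-(-4*(-1) + 5)) + 9*36 = 2*(-(4 + 5)) + 324 = 2*(-1*9) + 324 = 2*(-9) + 324 = -18 + 324 = 306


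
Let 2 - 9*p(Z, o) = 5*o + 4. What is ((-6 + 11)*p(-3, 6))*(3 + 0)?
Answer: -160/3 ≈ -53.333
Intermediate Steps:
p(Z, o) = -2/9 - 5*o/9 (p(Z, o) = 2/9 - (5*o + 4)/9 = 2/9 - (4 + 5*o)/9 = 2/9 + (-4/9 - 5*o/9) = -2/9 - 5*o/9)
((-6 + 11)*p(-3, 6))*(3 + 0) = ((-6 + 11)*(-2/9 - 5/9*6))*(3 + 0) = (5*(-2/9 - 10/3))*3 = (5*(-32/9))*3 = -160/9*3 = -160/3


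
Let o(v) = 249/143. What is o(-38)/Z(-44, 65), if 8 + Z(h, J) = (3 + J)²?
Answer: 249/660088 ≈ 0.00037722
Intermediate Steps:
Z(h, J) = -8 + (3 + J)²
o(v) = 249/143 (o(v) = 249*(1/143) = 249/143)
o(-38)/Z(-44, 65) = 249/(143*(-8 + (3 + 65)²)) = 249/(143*(-8 + 68²)) = 249/(143*(-8 + 4624)) = (249/143)/4616 = (249/143)*(1/4616) = 249/660088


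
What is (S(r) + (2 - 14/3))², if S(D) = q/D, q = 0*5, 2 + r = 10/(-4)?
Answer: 64/9 ≈ 7.1111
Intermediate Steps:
r = -9/2 (r = -2 + 10/(-4) = -2 + 10*(-¼) = -2 - 5/2 = -9/2 ≈ -4.5000)
q = 0
S(D) = 0 (S(D) = 0/D = 0)
(S(r) + (2 - 14/3))² = (0 + (2 - 14/3))² = (0 - 8/3)² = (-8/3)² = 64/9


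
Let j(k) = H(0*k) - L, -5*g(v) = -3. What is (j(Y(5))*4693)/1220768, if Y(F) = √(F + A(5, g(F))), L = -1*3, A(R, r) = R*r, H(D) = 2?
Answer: 23465/1220768 ≈ 0.019222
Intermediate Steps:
g(v) = ⅗ (g(v) = -⅕*(-3) = ⅗)
L = -3
Y(F) = √(3 + F) (Y(F) = √(F + 5*(⅗)) = √(F + 3) = √(3 + F))
j(k) = 5 (j(k) = 2 - 1*(-3) = 2 + 3 = 5)
(j(Y(5))*4693)/1220768 = (5*4693)/1220768 = 23465*(1/1220768) = 23465/1220768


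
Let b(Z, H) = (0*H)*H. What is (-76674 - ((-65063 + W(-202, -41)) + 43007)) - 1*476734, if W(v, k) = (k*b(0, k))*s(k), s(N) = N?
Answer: -531352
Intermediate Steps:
b(Z, H) = 0 (b(Z, H) = 0*H = 0)
W(v, k) = 0 (W(v, k) = (k*0)*k = 0*k = 0)
(-76674 - ((-65063 + W(-202, -41)) + 43007)) - 1*476734 = (-76674 - ((-65063 + 0) + 43007)) - 1*476734 = (-76674 - (-65063 + 43007)) - 476734 = (-76674 - 1*(-22056)) - 476734 = (-76674 + 22056) - 476734 = -54618 - 476734 = -531352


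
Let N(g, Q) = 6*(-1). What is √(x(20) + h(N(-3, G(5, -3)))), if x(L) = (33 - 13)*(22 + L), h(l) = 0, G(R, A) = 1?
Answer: 2*√210 ≈ 28.983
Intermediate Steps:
N(g, Q) = -6
x(L) = 440 + 20*L (x(L) = 20*(22 + L) = 440 + 20*L)
√(x(20) + h(N(-3, G(5, -3)))) = √((440 + 20*20) + 0) = √((440 + 400) + 0) = √(840 + 0) = √840 = 2*√210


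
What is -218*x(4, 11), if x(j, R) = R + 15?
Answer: -5668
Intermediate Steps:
x(j, R) = 15 + R
-218*x(4, 11) = -218*(15 + 11) = -218*26 = -5668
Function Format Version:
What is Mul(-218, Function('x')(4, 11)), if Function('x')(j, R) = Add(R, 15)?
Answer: -5668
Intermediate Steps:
Function('x')(j, R) = Add(15, R)
Mul(-218, Function('x')(4, 11)) = Mul(-218, Add(15, 11)) = Mul(-218, 26) = -5668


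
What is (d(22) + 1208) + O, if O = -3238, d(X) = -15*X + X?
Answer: -2338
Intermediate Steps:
d(X) = -14*X
(d(22) + 1208) + O = (-14*22 + 1208) - 3238 = (-308 + 1208) - 3238 = 900 - 3238 = -2338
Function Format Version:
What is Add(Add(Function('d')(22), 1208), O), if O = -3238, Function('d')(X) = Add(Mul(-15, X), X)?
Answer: -2338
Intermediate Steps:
Function('d')(X) = Mul(-14, X)
Add(Add(Function('d')(22), 1208), O) = Add(Add(Mul(-14, 22), 1208), -3238) = Add(Add(-308, 1208), -3238) = Add(900, -3238) = -2338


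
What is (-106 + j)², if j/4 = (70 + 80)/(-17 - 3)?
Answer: 18496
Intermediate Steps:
j = -30 (j = 4*((70 + 80)/(-17 - 3)) = 4*(150/(-20)) = 4*(150*(-1/20)) = 4*(-15/2) = -30)
(-106 + j)² = (-106 - 30)² = (-136)² = 18496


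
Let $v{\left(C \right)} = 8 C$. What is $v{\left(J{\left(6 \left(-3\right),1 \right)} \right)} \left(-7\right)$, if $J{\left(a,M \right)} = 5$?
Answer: $-280$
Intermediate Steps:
$v{\left(J{\left(6 \left(-3\right),1 \right)} \right)} \left(-7\right) = 8 \cdot 5 \left(-7\right) = 40 \left(-7\right) = -280$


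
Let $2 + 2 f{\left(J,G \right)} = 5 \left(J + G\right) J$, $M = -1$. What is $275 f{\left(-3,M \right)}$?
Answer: $7975$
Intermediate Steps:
$f{\left(J,G \right)} = -1 + \frac{J \left(5 G + 5 J\right)}{2}$ ($f{\left(J,G \right)} = -1 + \frac{5 \left(J + G\right) J}{2} = -1 + \frac{5 \left(G + J\right) J}{2} = -1 + \frac{\left(5 G + 5 J\right) J}{2} = -1 + \frac{J \left(5 G + 5 J\right)}{2}$)
$275 f{\left(-3,M \right)} = 275 \left(-1 + \frac{5 \left(-3\right)^{2}}{2} + \frac{5}{2} \left(-1\right) \left(-3\right)\right) = 275 \left(-1 + \frac{5}{2} \cdot 9 + \frac{15}{2}\right) = 275 \left(-1 + \frac{45}{2} + \frac{15}{2}\right) = 275 \cdot 29 = 7975$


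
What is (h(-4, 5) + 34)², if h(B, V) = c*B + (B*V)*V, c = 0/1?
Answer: 4356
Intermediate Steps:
c = 0 (c = 0*1 = 0)
h(B, V) = B*V² (h(B, V) = 0*B + (B*V)*V = 0 + B*V² = B*V²)
(h(-4, 5) + 34)² = (-4*5² + 34)² = (-4*25 + 34)² = (-100 + 34)² = (-66)² = 4356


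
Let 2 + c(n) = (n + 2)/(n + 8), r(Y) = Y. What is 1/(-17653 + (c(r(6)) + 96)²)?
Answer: -49/426753 ≈ -0.00011482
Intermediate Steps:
c(n) = -2 + (2 + n)/(8 + n) (c(n) = -2 + (n + 2)/(n + 8) = -2 + (2 + n)/(8 + n))
1/(-17653 + (c(r(6)) + 96)²) = 1/(-17653 + ((-14 - 1*6)/(8 + 6) + 96)²) = 1/(-17653 + ((-14 - 6)/14 + 96)²) = 1/(-17653 + ((1/14)*(-20) + 96)²) = 1/(-17653 + (-10/7 + 96)²) = 1/(-17653 + (662/7)²) = 1/(-17653 + 438244/49) = 1/(-426753/49) = -49/426753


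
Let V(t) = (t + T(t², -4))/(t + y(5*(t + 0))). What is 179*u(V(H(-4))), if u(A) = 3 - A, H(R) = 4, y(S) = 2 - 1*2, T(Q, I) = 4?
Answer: 179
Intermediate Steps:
y(S) = 0 (y(S) = 2 - 2 = 0)
V(t) = (4 + t)/t (V(t) = (t + 4)/(t + 0) = (4 + t)/t)
179*u(V(H(-4))) = 179*(3 - (4 + 4)/4) = 179*(3 - 8/4) = 179*(3 - 1*2) = 179*(3 - 2) = 179*1 = 179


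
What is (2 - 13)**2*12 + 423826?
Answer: 425278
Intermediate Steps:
(2 - 13)**2*12 + 423826 = (-11)**2*12 + 423826 = 121*12 + 423826 = 1452 + 423826 = 425278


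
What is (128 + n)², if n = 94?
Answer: 49284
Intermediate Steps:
(128 + n)² = (128 + 94)² = 222² = 49284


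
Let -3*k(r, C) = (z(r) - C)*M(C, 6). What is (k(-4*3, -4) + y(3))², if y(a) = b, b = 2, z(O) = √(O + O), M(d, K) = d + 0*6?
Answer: 100/9 + 352*I*√6/9 ≈ 11.111 + 95.802*I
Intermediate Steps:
M(d, K) = d (M(d, K) = d + 0 = d)
z(O) = √2*√O (z(O) = √(2*O) = √2*√O)
y(a) = 2
k(r, C) = -C*(-C + √2*√r)/3 (k(r, C) = -(√2*√r - C)*C/3 = -(-C + √2*√r)*C/3 = -C*(-C + √2*√r)/3)
(k(-4*3, -4) + y(3))² = ((⅓)*(-4)*(-4 - √2*√(-4*3)) + 2)² = ((⅓)*(-4)*(-4 - √2*√(-12)) + 2)² = ((⅓)*(-4)*(-4 - √2*2*I*√3) + 2)² = ((⅓)*(-4)*(-4 - 2*I*√6) + 2)² = ((16/3 + 8*I*√6/3) + 2)² = (22/3 + 8*I*√6/3)²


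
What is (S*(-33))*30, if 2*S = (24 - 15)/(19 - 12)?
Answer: -4455/7 ≈ -636.43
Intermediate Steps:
S = 9/14 (S = ((24 - 15)/(19 - 12))/2 = (9/7)/2 = (9*(1/7))/2 = (1/2)*(9/7) = 9/14 ≈ 0.64286)
(S*(-33))*30 = ((9/14)*(-33))*30 = -297/14*30 = -4455/7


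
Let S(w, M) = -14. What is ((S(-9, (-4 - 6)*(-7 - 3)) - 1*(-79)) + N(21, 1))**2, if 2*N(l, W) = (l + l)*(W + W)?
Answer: 11449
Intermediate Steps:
N(l, W) = 2*W*l (N(l, W) = ((l + l)*(W + W))/2 = ((2*l)*(2*W))/2 = (4*W*l)/2 = 2*W*l)
((S(-9, (-4 - 6)*(-7 - 3)) - 1*(-79)) + N(21, 1))**2 = ((-14 - 1*(-79)) + 2*1*21)**2 = ((-14 + 79) + 42)**2 = (65 + 42)**2 = 107**2 = 11449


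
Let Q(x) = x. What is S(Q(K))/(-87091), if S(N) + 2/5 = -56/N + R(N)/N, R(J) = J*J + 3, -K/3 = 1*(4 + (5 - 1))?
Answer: 2663/10450920 ≈ 0.00025481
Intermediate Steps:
K = -24 (K = -3*(4 + (5 - 1)) = -3*(4 + 4) = -3*8 = -24)
R(J) = 3 + J² (R(J) = J² + 3 = 3 + J²)
S(N) = -⅖ - 56/N + (3 + N²)/N (S(N) = -⅖ + (-56/N + (3 + N²)/N) = -⅖ - 56/N + (3 + N²)/N)
S(Q(K))/(-87091) = (-⅖ - 24 - 53/(-24))/(-87091) = (-⅖ - 24 - 53*(-1/24))*(-1/87091) = (-⅖ - 24 + 53/24)*(-1/87091) = -2663/120*(-1/87091) = 2663/10450920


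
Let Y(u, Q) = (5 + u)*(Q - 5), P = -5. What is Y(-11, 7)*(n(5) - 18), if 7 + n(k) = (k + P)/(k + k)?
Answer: 300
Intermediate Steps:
n(k) = -7 + (-5 + k)/(2*k) (n(k) = -7 + (k - 5)/(k + k) = -7 + (-5 + k)/((2*k)) = -7 + (-5 + k)*(1/(2*k)) = -7 + (-5 + k)/(2*k))
Y(u, Q) = (-5 + Q)*(5 + u) (Y(u, Q) = (5 + u)*(-5 + Q) = (-5 + Q)*(5 + u))
Y(-11, 7)*(n(5) - 18) = (-25 - 5*(-11) + 5*7 + 7*(-11))*((½)*(-5 - 13*5)/5 - 18) = (-25 + 55 + 35 - 77)*((½)*(⅕)*(-5 - 65) - 18) = -12*((½)*(⅕)*(-70) - 18) = -12*(-7 - 18) = -12*(-25) = 300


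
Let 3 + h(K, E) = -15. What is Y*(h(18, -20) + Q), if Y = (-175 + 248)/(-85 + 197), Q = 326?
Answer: 803/4 ≈ 200.75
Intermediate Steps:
h(K, E) = -18 (h(K, E) = -3 - 15 = -18)
Y = 73/112 ≈ 0.65179
Y*(h(18, -20) + Q) = 73*(-18 + 326)/112 = (73/112)*308 = 803/4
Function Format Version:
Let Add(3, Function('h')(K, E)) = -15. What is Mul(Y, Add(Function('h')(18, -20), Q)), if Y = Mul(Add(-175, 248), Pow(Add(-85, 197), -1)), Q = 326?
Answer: Rational(803, 4) ≈ 200.75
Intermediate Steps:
Function('h')(K, E) = -18 (Function('h')(K, E) = Add(-3, -15) = -18)
Y = Rational(73, 112) (Y = Mul(73, Pow(112, -1)) = Mul(73, Rational(1, 112)) = Rational(73, 112) ≈ 0.65179)
Mul(Y, Add(Function('h')(18, -20), Q)) = Mul(Rational(73, 112), Add(-18, 326)) = Mul(Rational(73, 112), 308) = Rational(803, 4)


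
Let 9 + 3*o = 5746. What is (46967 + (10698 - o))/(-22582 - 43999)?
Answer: -167258/199743 ≈ -0.83737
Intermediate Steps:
o = 5737/3 (o = -3 + (⅓)*5746 = -3 + 5746/3 = 5737/3 ≈ 1912.3)
(46967 + (10698 - o))/(-22582 - 43999) = (46967 + (10698 - 1*5737/3))/(-22582 - 43999) = (46967 + (10698 - 5737/3))/(-66581) = (46967 + 26357/3)*(-1/66581) = (167258/3)*(-1/66581) = -167258/199743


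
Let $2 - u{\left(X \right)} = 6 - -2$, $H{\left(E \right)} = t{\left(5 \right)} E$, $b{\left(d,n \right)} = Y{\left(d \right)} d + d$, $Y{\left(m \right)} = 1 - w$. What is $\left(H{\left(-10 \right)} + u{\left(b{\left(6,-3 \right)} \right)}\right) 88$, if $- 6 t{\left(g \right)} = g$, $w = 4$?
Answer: $\frac{616}{3} \approx 205.33$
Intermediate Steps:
$t{\left(g \right)} = - \frac{g}{6}$
$Y{\left(m \right)} = -3$ ($Y{\left(m \right)} = 1 - 4 = -3$)
$b{\left(d,n \right)} = - 2 d$ ($b{\left(d,n \right)} = - 3 d + d = - 2 d$)
$H{\left(E \right)} = - \frac{5 E}{6}$ ($H{\left(E \right)} = \left(- \frac{1}{6}\right) 5 E = - \frac{5 E}{6}$)
$u{\left(X \right)} = -6$ ($u{\left(X \right)} = 2 - \left(6 - -2\right) = 2 - \left(6 + 2\right) = 2 - 8 = -6$)
$\left(H{\left(-10 \right)} + u{\left(b{\left(6,-3 \right)} \right)}\right) 88 = \left(\left(- \frac{5}{6}\right) \left(-10\right) - 6\right) 88 = \left(\frac{25}{3} - 6\right) 88 = \frac{7}{3} \cdot 88 = \frac{616}{3}$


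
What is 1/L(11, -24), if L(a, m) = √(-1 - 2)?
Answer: -I*√3/3 ≈ -0.57735*I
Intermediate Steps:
L(a, m) = I*√3 (L(a, m) = √(-3) = I*√3)
1/L(11, -24) = 1/(I*√3) = -I*√3/3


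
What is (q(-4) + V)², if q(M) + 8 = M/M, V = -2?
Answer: 81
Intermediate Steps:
q(M) = -7 (q(M) = -8 + M/M = -8 + 1 = -7)
(q(-4) + V)² = (-7 - 2)² = (-9)² = 81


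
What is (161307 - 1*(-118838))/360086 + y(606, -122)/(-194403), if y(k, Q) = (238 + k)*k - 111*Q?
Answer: -44862094027/23333932886 ≈ -1.9226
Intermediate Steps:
y(k, Q) = -111*Q + k*(238 + k) (y(k, Q) = k*(238 + k) - 111*Q = -111*Q + k*(238 + k))
(161307 - 1*(-118838))/360086 + y(606, -122)/(-194403) = (161307 - 1*(-118838))/360086 + (606² - 111*(-122) + 238*606)/(-194403) = (161307 + 118838)*(1/360086) + (367236 + 13542 + 144228)*(-1/194403) = 280145*(1/360086) + 525006*(-1/194403) = 280145/360086 - 175002/64801 = -44862094027/23333932886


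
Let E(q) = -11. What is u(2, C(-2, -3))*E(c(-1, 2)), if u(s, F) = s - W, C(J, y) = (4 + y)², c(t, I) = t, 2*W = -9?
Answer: -143/2 ≈ -71.500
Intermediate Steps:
W = -9/2 (W = (½)*(-9) = -9/2 ≈ -4.5000)
u(s, F) = 9/2 + s (u(s, F) = s - 1*(-9/2) = s + 9/2 = 9/2 + s)
u(2, C(-2, -3))*E(c(-1, 2)) = (9/2 + 2)*(-11) = (13/2)*(-11) = -143/2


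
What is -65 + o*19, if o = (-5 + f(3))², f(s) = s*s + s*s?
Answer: 3146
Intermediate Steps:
f(s) = 2*s² (f(s) = s² + s² = 2*s²)
o = 169 (o = (-5 + 2*3²)² = (-5 + 2*9)² = (-5 + 18)² = 13² = 169)
-65 + o*19 = -65 + 169*19 = -65 + 3211 = 3146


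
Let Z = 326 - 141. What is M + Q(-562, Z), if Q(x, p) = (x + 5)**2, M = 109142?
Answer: 419391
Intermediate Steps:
Z = 185
Q(x, p) = (5 + x)**2
M + Q(-562, Z) = 109142 + (5 - 562)**2 = 109142 + (-557)**2 = 109142 + 310249 = 419391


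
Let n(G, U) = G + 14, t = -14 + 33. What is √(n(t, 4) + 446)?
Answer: √479 ≈ 21.886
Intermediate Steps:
t = 19
n(G, U) = 14 + G
√(n(t, 4) + 446) = √((14 + 19) + 446) = √(33 + 446) = √479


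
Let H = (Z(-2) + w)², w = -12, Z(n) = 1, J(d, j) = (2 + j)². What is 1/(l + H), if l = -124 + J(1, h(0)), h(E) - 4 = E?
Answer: 1/33 ≈ 0.030303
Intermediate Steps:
h(E) = 4 + E
H = 121 (H = (1 - 12)² = (-11)² = 121)
l = -88 (l = -124 + (2 + (4 + 0))² = -124 + (2 + 4)² = -124 + 6² = -124 + 36 = -88)
1/(l + H) = 1/(-88 + 121) = 1/33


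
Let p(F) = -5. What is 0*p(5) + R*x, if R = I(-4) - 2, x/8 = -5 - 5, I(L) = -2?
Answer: 320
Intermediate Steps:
x = -80 (x = 8*(-5 - 5) = 8*(-10) = -80)
R = -4 (R = -2 - 2 = -4)
0*p(5) + R*x = 0*(-5) - 4*(-80) = 0 + 320 = 320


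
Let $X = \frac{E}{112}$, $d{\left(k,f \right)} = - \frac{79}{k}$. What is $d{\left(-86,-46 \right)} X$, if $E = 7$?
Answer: $\frac{79}{1376} \approx 0.057413$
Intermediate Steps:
$X = \frac{1}{16}$ ($X = \frac{7}{112} = 7 \cdot \frac{1}{112} = \frac{1}{16} \approx 0.0625$)
$d{\left(-86,-46 \right)} X = - \frac{79}{-86} \cdot \frac{1}{16} = \left(-79\right) \left(- \frac{1}{86}\right) \frac{1}{16} = \frac{79}{86} \cdot \frac{1}{16} = \frac{79}{1376}$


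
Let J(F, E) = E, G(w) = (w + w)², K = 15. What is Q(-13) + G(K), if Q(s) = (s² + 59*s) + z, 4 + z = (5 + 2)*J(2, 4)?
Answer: 326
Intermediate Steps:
G(w) = 4*w² (G(w) = (2*w)² = 4*w²)
z = 24 (z = -4 + (5 + 2)*4 = -4 + 7*4 = -4 + 28 = 24)
Q(s) = 24 + s² + 59*s (Q(s) = (s² + 59*s) + 24 = 24 + s² + 59*s)
Q(-13) + G(K) = (24 + (-13)² + 59*(-13)) + 4*15² = (24 + 169 - 767) + 4*225 = -574 + 900 = 326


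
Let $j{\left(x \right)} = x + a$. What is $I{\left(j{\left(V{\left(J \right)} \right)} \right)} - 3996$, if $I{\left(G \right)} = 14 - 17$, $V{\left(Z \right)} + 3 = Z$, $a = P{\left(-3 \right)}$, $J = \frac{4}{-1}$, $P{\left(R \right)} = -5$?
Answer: $-3999$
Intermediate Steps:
$J = -4$ ($J = 4 \left(-1\right) = -4$)
$a = -5$
$V{\left(Z \right)} = -3 + Z$
$j{\left(x \right)} = -5 + x$ ($j{\left(x \right)} = x - 5 = -5 + x$)
$I{\left(G \right)} = -3$ ($I{\left(G \right)} = 14 - 17 = -3$)
$I{\left(j{\left(V{\left(J \right)} \right)} \right)} - 3996 = -3 - 3996 = -3999$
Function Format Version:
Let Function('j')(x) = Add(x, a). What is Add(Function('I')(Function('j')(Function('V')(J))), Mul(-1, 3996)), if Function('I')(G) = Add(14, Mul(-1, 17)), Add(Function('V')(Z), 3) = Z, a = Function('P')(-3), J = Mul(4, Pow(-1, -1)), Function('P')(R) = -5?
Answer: -3999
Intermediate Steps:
J = -4 (J = Mul(4, -1) = -4)
a = -5
Function('V')(Z) = Add(-3, Z)
Function('j')(x) = Add(-5, x) (Function('j')(x) = Add(x, -5) = Add(-5, x))
Function('I')(G) = -3 (Function('I')(G) = Add(14, -17) = -3)
Add(Function('I')(Function('j')(Function('V')(J))), Mul(-1, 3996)) = Add(-3, Mul(-1, 3996)) = Add(-3, -3996) = -3999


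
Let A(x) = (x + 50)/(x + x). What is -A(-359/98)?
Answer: 4541/718 ≈ 6.3245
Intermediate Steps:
A(x) = (50 + x)/(2*x) (A(x) = (50 + x)/((2*x)) = (50 + x)*(1/(2*x)) = (50 + x)/(2*x))
-A(-359/98) = -(50 - 359/98)/(2*((-359/98))) = -(50 - 359*1/98)/(2*((-359*1/98))) = -(50 - 359/98)/(2*(-359/98)) = -(-98)*4541/(2*359*98) = -1*(-4541/718) = 4541/718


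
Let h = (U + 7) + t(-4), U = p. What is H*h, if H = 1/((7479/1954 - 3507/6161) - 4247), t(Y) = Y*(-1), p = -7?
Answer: -48154376/51088683277 ≈ -0.00094256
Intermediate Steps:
U = -7
t(Y) = -Y
h = 4 (h = (-7 + 7) - 1*(-4) = 0 + 4 = 4)
H = -12038594/51088683277 (H = 1/((7479*(1/1954) - 3507*1/6161) - 4247) = 1/((7479/1954 - 3507/6161) - 4247) = 1/(39225441/12038594 - 4247) = 1/(-51088683277/12038594) = -12038594/51088683277 ≈ -0.00023564)
H*h = -12038594/51088683277*4 = -48154376/51088683277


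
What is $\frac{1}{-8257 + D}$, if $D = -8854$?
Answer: $- \frac{1}{17111} \approx -5.8442 \cdot 10^{-5}$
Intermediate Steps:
$\frac{1}{-8257 + D} = \frac{1}{-8257 - 8854} = \frac{1}{-17111} = - \frac{1}{17111}$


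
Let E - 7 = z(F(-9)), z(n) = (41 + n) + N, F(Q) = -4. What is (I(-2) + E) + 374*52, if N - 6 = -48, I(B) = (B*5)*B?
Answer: 19470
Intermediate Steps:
I(B) = 5*B² (I(B) = (5*B)*B = 5*B²)
N = -42 (N = 6 - 48 = -42)
z(n) = -1 + n (z(n) = (41 + n) - 42 = -1 + n)
E = 2 (E = 7 + (-1 - 4) = 7 - 5 = 2)
(I(-2) + E) + 374*52 = (5*(-2)² + 2) + 374*52 = (5*4 + 2) + 19448 = (20 + 2) + 19448 = 22 + 19448 = 19470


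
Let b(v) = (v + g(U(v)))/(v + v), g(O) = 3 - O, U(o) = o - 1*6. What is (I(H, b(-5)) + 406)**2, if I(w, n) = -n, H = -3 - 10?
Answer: 16556761/100 ≈ 1.6557e+5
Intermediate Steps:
U(o) = -6 + o (U(o) = o - 6 = -6 + o)
b(v) = 9/(2*v) (b(v) = (v + (3 - (-6 + v)))/(v + v) = (v + (3 + (6 - v)))/((2*v)) = (v + (9 - v))*(1/(2*v)) = 9*(1/(2*v)) = 9/(2*v))
H = -13
(I(H, b(-5)) + 406)**2 = (-9/(2*(-5)) + 406)**2 = (-9*(-1)/(2*5) + 406)**2 = (-1*(-9/10) + 406)**2 = (9/10 + 406)**2 = (4069/10)**2 = 16556761/100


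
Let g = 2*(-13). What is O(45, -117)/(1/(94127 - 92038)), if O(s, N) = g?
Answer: -54314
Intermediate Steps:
g = -26
O(s, N) = -26
O(45, -117)/(1/(94127 - 92038)) = -26/(1/(94127 - 92038)) = -26/(1/2089) = -26/1/2089 = -26*2089 = -54314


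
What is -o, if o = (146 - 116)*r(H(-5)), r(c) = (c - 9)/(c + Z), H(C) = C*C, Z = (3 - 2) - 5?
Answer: -160/7 ≈ -22.857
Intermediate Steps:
Z = -4 (Z = 1 - 5 = -4)
H(C) = C²
r(c) = (-9 + c)/(-4 + c) (r(c) = (c - 9)/(c - 4) = (-9 + c)/(-4 + c))
o = 160/7 (o = (146 - 116)*((-9 + (-5)²)/(-4 + (-5)²)) = 30*((-9 + 25)/(-4 + 25)) = 30*(16/21) = 160/7 ≈ 22.857)
-o = -1*160/7 = -160/7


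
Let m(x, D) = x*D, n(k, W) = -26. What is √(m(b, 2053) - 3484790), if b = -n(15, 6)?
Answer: 6*I*√95317 ≈ 1852.4*I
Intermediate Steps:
b = 26 (b = -1*(-26) = 26)
m(x, D) = D*x
√(m(b, 2053) - 3484790) = √(2053*26 - 3484790) = √(53378 - 3484790) = √(-3431412) = 6*I*√95317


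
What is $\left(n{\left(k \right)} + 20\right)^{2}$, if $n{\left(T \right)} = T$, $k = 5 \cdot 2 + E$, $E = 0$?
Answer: $900$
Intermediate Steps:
$k = 10$ ($k = 5 \cdot 2 + 0 = 10 + 0 = 10$)
$\left(n{\left(k \right)} + 20\right)^{2} = \left(10 + 20\right)^{2} = 30^{2} = 900$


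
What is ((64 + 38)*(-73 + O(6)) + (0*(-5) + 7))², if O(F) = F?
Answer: 46607929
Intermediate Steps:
((64 + 38)*(-73 + O(6)) + (0*(-5) + 7))² = ((64 + 38)*(-73 + 6) + (0*(-5) + 7))² = (102*(-67) + (0 + 7))² = (-6834 + 7)² = (-6827)² = 46607929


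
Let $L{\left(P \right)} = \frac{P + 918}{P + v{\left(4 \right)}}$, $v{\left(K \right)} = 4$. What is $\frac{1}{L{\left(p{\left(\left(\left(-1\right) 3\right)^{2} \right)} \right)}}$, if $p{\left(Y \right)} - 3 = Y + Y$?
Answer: $\frac{25}{939} \approx 0.026624$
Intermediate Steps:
$p{\left(Y \right)} = 3 + 2 Y$ ($p{\left(Y \right)} = 3 + \left(Y + Y\right) = 3 + 2 Y$)
$L{\left(P \right)} = \frac{918 + P}{4 + P}$ ($L{\left(P \right)} = \frac{P + 918}{P + 4} = \frac{918 + P}{4 + P}$)
$\frac{1}{L{\left(p{\left(\left(\left(-1\right) 3\right)^{2} \right)} \right)}} = \frac{1}{\frac{1}{4 + \left(3 + 2 \left(\left(-1\right) 3\right)^{2}\right)} \left(918 + \left(3 + 2 \left(\left(-1\right) 3\right)^{2}\right)\right)} = \frac{1}{\frac{1}{4 + \left(3 + 2 \left(-3\right)^{2}\right)} \left(918 + \left(3 + 2 \left(-3\right)^{2}\right)\right)} = \frac{1}{\frac{1}{4 + \left(3 + 2 \cdot 9\right)} \left(918 + \left(3 + 2 \cdot 9\right)\right)} = \frac{1}{\frac{1}{4 + \left(3 + 18\right)} \left(918 + \left(3 + 18\right)\right)} = \frac{1}{\frac{1}{4 + 21} \left(918 + 21\right)} = \frac{1}{\frac{1}{25} \cdot 939} = \frac{1}{\frac{939}{25}} = \frac{25}{939}$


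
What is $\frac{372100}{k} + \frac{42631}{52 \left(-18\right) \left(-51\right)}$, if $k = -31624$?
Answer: $- \frac{2051800357}{188700408} \approx -10.873$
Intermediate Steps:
$\frac{372100}{k} + \frac{42631}{52 \left(-18\right) \left(-51\right)} = \frac{372100}{-31624} + \frac{42631}{52 \left(-18\right) \left(-51\right)} = 372100 \left(- \frac{1}{31624}\right) + \frac{42631}{\left(-936\right) \left(-51\right)} = - \frac{93025}{7906} + \frac{42631}{47736} = - \frac{2051800357}{188700408}$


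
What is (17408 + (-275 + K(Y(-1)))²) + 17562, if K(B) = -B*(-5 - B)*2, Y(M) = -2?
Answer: 117339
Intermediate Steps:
K(B) = -2*B*(-5 - B)
(17408 + (-275 + K(Y(-1)))²) + 17562 = (17408 + (-275 + 2*(-2)*(5 - 2))²) + 17562 = (17408 + (-275 + 2*(-2)*3)²) + 17562 = (17408 + (-275 - 12)²) + 17562 = (17408 + (-287)²) + 17562 = (17408 + 82369) + 17562 = 99777 + 17562 = 117339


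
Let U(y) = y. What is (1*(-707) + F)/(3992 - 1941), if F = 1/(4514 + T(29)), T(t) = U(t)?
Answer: -3211900/9317693 ≈ -0.34471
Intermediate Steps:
T(t) = t
F = 1/4543 (F = 1/(4514 + 29) = 1/4543 ≈ 0.00022012)
(1*(-707) + F)/(3992 - 1941) = (1*(-707) + 1/4543)/(3992 - 1941) = (-707 + 1/4543)/2051 = -3211900/4543*1/2051 = -3211900/9317693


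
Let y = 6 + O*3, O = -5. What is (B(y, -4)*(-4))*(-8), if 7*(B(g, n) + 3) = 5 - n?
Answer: -384/7 ≈ -54.857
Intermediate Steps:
y = -9 (y = 6 - 5*3 = 6 - 15 = -9)
B(g, n) = -16/7 - n/7 (B(g, n) = -3 + (5 - n)/7 = -3 + (5/7 - n/7) = -16/7 - n/7)
(B(y, -4)*(-4))*(-8) = ((-16/7 - ⅐*(-4))*(-4))*(-8) = ((-16/7 + 4/7)*(-4))*(-8) = -12/7*(-4)*(-8) = (48/7)*(-8) = -384/7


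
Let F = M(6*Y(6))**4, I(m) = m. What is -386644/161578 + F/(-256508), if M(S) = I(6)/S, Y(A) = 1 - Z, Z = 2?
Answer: -49588720365/20723024812 ≈ -2.3929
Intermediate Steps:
Y(A) = -1 (Y(A) = 1 - 1*2 = 1 - 2 = -1)
M(S) = 6/S
F = 1 (F = (6/((6*(-1))))**4 = (6/(-6))**4 = (6*(-1/6))**4 = (-1)**4 = 1)
-386644/161578 + F/(-256508) = -386644/161578 + 1/(-256508) = -386644*1/161578 + 1*(-1/256508) = -193322/80789 - 1/256508 = -49588720365/20723024812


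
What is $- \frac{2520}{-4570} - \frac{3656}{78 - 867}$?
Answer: $\frac{1869620}{360573} \approx 5.1851$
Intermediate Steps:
$- \frac{2520}{-4570} - \frac{3656}{78 - 867} = \left(-2520\right) \left(- \frac{1}{4570}\right) - \frac{3656}{78 - 867} = \frac{252}{457} - \frac{3656}{-789} = \frac{252}{457} - - \frac{3656}{789} = \frac{252}{457} + \frac{3656}{789} = \frac{1869620}{360573}$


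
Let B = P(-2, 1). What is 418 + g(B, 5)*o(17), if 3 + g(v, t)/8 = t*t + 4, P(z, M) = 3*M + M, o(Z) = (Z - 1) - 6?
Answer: 2498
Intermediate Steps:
o(Z) = -7 + Z (o(Z) = (-1 + Z) - 6 = -7 + Z)
P(z, M) = 4*M
B = 4 (B = 4*1 = 4)
g(v, t) = 8 + 8*t² (g(v, t) = -24 + 8*(t*t + 4) = -24 + 8*(t² + 4) = -24 + 8*(4 + t²) = -24 + (32 + 8*t²) = 8 + 8*t²)
418 + g(B, 5)*o(17) = 418 + (8 + 8*5²)*(-7 + 17) = 418 + (8 + 8*25)*10 = 418 + (8 + 200)*10 = 418 + 208*10 = 418 + 2080 = 2498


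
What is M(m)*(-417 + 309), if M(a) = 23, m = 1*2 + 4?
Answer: -2484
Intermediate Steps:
m = 6 (m = 2 + 4 = 6)
M(m)*(-417 + 309) = 23*(-417 + 309) = 23*(-108) = -2484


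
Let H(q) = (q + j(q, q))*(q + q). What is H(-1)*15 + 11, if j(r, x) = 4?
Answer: -79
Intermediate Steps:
H(q) = 2*q*(4 + q) (H(q) = (q + 4)*(q + q) = (4 + q)*(2*q) = 2*q*(4 + q))
H(-1)*15 + 11 = (2*(-1)*(4 - 1))*15 + 11 = (2*(-1)*3)*15 + 11 = -6*15 + 11 = -90 + 11 = -79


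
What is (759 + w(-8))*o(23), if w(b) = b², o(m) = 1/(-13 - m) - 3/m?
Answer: -107813/828 ≈ -130.21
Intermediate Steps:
o(m) = 1/(-13 - m) - 3/m
(759 + w(-8))*o(23) = (759 + (-8)²)*((-39 - 4*23)/(23*(13 + 23))) = (759 + 64)*((1/23)*(-39 - 92)/36) = 823*((1/23)*(1/36)*(-131)) = 823*(-131/828) = -107813/828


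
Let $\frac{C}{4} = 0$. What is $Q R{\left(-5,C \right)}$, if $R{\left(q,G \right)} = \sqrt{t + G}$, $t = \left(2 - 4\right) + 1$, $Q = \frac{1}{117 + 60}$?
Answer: $\frac{i}{177} \approx 0.0056497 i$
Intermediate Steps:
$C = 0$ ($C = 4 \cdot 0 = 0$)
$Q = \frac{1}{177} \approx 0.0056497$
$t = -1$ ($t = -2 + 1 = -1$)
$R{\left(q,G \right)} = \sqrt{-1 + G}$
$Q R{\left(-5,C \right)} = \frac{\sqrt{-1 + 0}}{177} = \frac{\sqrt{-1}}{177} = \frac{i}{177}$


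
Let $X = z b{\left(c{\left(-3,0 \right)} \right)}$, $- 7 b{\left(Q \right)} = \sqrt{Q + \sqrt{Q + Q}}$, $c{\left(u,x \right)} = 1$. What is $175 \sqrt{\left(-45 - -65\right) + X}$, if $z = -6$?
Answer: $25 \sqrt{980 + 42 \sqrt{1 + \sqrt{2}}} \approx 808.26$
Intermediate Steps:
$b{\left(Q \right)} = - \frac{\sqrt{Q + \sqrt{2} \sqrt{Q}}}{7}$ ($b{\left(Q \right)} = - \frac{\sqrt{Q + \sqrt{Q + Q}}}{7} = - \frac{\sqrt{Q + \sqrt{2 Q}}}{7} = - \frac{\sqrt{Q + \sqrt{2} \sqrt{Q}}}{7}$)
$X = \frac{6 \sqrt{1 + \sqrt{2}}}{7}$ ($X = - 6 \left(- \frac{\sqrt{1 + \sqrt{2} \sqrt{1}}}{7}\right) = - 6 \left(- \frac{\sqrt{1 + \sqrt{2} \cdot 1}}{7}\right) = - 6 \left(- \frac{\sqrt{1 + \sqrt{2}}}{7}\right) = \frac{6 \sqrt{1 + \sqrt{2}}}{7} \approx 1.3318$)
$175 \sqrt{\left(-45 - -65\right) + X} = 175 \sqrt{\left(-45 - -65\right) + \frac{6 \sqrt{1 + \sqrt{2}}}{7}} = 175 \sqrt{\left(-45 + 65\right) + \frac{6 \sqrt{1 + \sqrt{2}}}{7}} = 175 \sqrt{20 + \frac{6 \sqrt{1 + \sqrt{2}}}{7}}$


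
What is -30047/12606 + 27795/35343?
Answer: -422797/264726 ≈ -1.5971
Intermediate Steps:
-30047/12606 + 27795/35343 = -30047*1/12606 + 27795*(1/35343) = -30047/12606 + 545/693 = -422797/264726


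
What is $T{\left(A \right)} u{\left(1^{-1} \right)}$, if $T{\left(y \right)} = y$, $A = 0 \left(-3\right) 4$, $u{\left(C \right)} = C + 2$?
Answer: $0$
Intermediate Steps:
$u{\left(C \right)} = 2 + C$
$A = 0$ ($A = 0 \cdot 4 = 0$)
$T{\left(A \right)} u{\left(1^{-1} \right)} = 0 \left(2 + 1^{-1}\right) = 0 \left(2 + 1\right) = 0 \cdot 3 = 0$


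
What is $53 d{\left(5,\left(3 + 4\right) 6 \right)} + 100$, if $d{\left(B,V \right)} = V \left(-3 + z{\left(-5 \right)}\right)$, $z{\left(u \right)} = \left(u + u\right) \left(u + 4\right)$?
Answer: $15682$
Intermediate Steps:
$z{\left(u \right)} = 2 u \left(4 + u\right)$
$d{\left(B,V \right)} = 7 V$ ($d{\left(B,V \right)} = V \left(-3 + 2 \left(-5\right) \left(4 - 5\right)\right) = V \left(-3 + 2 \left(-5\right) \left(-1\right)\right) = V \left(-3 + 10\right) = V 7 = 7 V$)
$53 d{\left(5,\left(3 + 4\right) 6 \right)} + 100 = 53 \cdot 7 \left(3 + 4\right) 6 + 100 = 53 \cdot 7 \cdot 7 \cdot 6 + 100 = 53 \cdot 7 \cdot 42 + 100 = 53 \cdot 294 + 100 = 15582 + 100 = 15682$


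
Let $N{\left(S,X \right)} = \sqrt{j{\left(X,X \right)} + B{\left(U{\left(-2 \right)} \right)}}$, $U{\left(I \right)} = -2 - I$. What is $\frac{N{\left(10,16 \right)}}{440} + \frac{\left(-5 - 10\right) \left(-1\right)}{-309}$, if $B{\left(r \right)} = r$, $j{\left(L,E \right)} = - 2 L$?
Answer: $- \frac{5}{103} + \frac{i \sqrt{2}}{110} \approx -0.048544 + 0.012856 i$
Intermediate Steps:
$N{\left(S,X \right)} = \sqrt{2} \sqrt{- X}$ ($N{\left(S,X \right)} = \sqrt{- 2 X - 0} = \sqrt{- 2 X + \left(-2 + 2\right)} = \sqrt{- 2 X + 0} = \sqrt{- 2 X} = \sqrt{2} \sqrt{- X}$)
$\frac{N{\left(10,16 \right)}}{440} + \frac{\left(-5 - 10\right) \left(-1\right)}{-309} = \frac{\sqrt{2} \sqrt{\left(-1\right) 16}}{440} + \frac{\left(-5 - 10\right) \left(-1\right)}{-309} = \sqrt{2} \sqrt{-16} \cdot \frac{1}{440} + \left(-15\right) \left(-1\right) \left(- \frac{1}{309}\right) = \sqrt{2} \cdot 4 i \frac{1}{440} + 15 \left(- \frac{1}{309}\right) = 4 i \sqrt{2} \cdot \frac{1}{440} - \frac{5}{103} = \frac{i \sqrt{2}}{110} - \frac{5}{103} = - \frac{5}{103} + \frac{i \sqrt{2}}{110}$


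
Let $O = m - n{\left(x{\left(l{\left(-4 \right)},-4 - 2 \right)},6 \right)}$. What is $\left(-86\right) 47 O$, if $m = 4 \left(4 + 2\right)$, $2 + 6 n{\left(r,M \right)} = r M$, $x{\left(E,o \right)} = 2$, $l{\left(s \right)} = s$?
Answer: $- \frac{270814}{3} \approx -90271.0$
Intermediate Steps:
$n{\left(r,M \right)} = - \frac{1}{3} + \frac{M r}{6}$ ($n{\left(r,M \right)} = - \frac{1}{3} + \frac{r M}{6} = - \frac{1}{3} + \frac{M r}{6}$)
$m = 24$ ($m = 4 \cdot 6 = 24$)
$O = \frac{67}{3}$ ($O = 24 - \left(- \frac{1}{3} + \frac{1}{6} \cdot 6 \cdot 2\right) = 24 - \left(- \frac{1}{3} + 2\right) = 24 - \frac{5}{3} = \frac{67}{3} \approx 22.333$)
$\left(-86\right) 47 O = \left(-86\right) 47 \cdot \frac{67}{3} = \left(-4042\right) \frac{67}{3} = - \frac{270814}{3}$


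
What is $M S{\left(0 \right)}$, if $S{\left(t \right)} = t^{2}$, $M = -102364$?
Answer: $0$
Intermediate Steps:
$M S{\left(0 \right)} = - 102364 \cdot 0^{2} = \left(-102364\right) 0 = 0$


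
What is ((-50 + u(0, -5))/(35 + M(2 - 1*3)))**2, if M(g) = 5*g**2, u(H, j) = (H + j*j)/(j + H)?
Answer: 121/64 ≈ 1.8906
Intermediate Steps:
u(H, j) = (H + j**2)/(H + j)
((-50 + u(0, -5))/(35 + M(2 - 1*3)))**2 = ((-50 + (0 + (-5)**2)/(0 - 5))/(35 + 5*(2 - 1*3)**2))**2 = ((-50 + (0 + 25)/(-5))/(35 + 5*(2 - 3)**2))**2 = ((-50 - 1/5*25)/(35 + 5*(-1)**2))**2 = ((-50 - 5)/(35 + 5*1))**2 = (-55/(35 + 5))**2 = (-55/40)**2 = (-55*1/40)**2 = (-11/8)**2 = 121/64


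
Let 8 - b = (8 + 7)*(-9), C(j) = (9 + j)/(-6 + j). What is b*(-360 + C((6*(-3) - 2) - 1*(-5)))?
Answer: -360074/7 ≈ -51439.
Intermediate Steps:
C(j) = (9 + j)/(-6 + j)
b = 143 (b = 8 - (8 + 7)*(-9) = 8 - 15*(-9) = 8 - 1*(-135) = 8 + 135 = 143)
b*(-360 + C((6*(-3) - 2) - 1*(-5))) = 143*(-360 + (9 + ((6*(-3) - 2) - 1*(-5)))/(-6 + ((6*(-3) - 2) - 1*(-5)))) = 143*(-360 + (9 + ((-18 - 2) + 5))/(-6 + ((-18 - 2) + 5))) = 143*(-360 + (9 + (-20 + 5))/(-6 + (-20 + 5))) = 143*(-360 + (9 - 15)/(-6 - 15)) = 143*(-360 - 6/(-21)) = 143*(-360 - 1/21*(-6)) = 143*(-360 + 2/7) = 143*(-2518/7) = -360074/7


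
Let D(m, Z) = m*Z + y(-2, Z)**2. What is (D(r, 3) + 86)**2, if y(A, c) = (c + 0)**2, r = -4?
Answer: 24025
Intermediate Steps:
y(A, c) = c**2
D(m, Z) = Z**4 + Z*m (D(m, Z) = m*Z + (Z**2)**2 = Z*m + Z**4 = Z**4 + Z*m)
(D(r, 3) + 86)**2 = (3*(-4 + 3**3) + 86)**2 = (3*(-4 + 27) + 86)**2 = (3*23 + 86)**2 = (69 + 86)**2 = 155**2 = 24025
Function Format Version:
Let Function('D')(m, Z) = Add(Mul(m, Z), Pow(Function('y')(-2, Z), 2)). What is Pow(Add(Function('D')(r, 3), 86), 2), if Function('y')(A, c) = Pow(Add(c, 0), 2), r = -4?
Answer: 24025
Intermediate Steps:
Function('y')(A, c) = Pow(c, 2)
Function('D')(m, Z) = Add(Pow(Z, 4), Mul(Z, m)) (Function('D')(m, Z) = Add(Mul(m, Z), Pow(Pow(Z, 2), 2)) = Add(Mul(Z, m), Pow(Z, 4)) = Add(Pow(Z, 4), Mul(Z, m)))
Pow(Add(Function('D')(r, 3), 86), 2) = Pow(Add(Mul(3, Add(-4, Pow(3, 3))), 86), 2) = Pow(Add(Mul(3, Add(-4, 27)), 86), 2) = Pow(Add(Mul(3, 23), 86), 2) = Pow(Add(69, 86), 2) = Pow(155, 2) = 24025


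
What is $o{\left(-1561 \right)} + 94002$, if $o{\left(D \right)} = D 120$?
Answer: $-93318$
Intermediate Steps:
$o{\left(D \right)} = 120 D$
$o{\left(-1561 \right)} + 94002 = 120 \left(-1561\right) + 94002 = -187320 + 94002 = -93318$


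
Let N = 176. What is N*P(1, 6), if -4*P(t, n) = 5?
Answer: -220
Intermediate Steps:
P(t, n) = -5/4 (P(t, n) = -¼*5 = -5/4)
N*P(1, 6) = 176*(-5/4) = -220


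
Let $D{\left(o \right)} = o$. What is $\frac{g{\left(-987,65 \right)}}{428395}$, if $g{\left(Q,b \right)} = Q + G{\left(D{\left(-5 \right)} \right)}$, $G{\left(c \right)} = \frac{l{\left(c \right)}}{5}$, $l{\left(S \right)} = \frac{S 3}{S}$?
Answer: $- \frac{4932}{2141975} \approx -0.0023025$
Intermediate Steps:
$l{\left(S \right)} = 3$ ($l{\left(S \right)} = \frac{3 S}{S} = 3$)
$G{\left(c \right)} = \frac{3}{5}$
$g{\left(Q,b \right)} = \frac{3}{5} + Q$ ($g{\left(Q,b \right)} = Q + \frac{3}{5} = \frac{3}{5} + Q$)
$\frac{g{\left(-987,65 \right)}}{428395} = \frac{\frac{3}{5} - 987}{428395} = \left(- \frac{4932}{5}\right) \frac{1}{428395} = - \frac{4932}{2141975}$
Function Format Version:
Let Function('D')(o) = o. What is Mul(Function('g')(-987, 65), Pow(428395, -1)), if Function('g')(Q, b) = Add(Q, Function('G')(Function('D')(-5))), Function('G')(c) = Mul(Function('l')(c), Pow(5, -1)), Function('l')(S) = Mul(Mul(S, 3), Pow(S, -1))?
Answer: Rational(-4932, 2141975) ≈ -0.0023025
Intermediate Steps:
Function('l')(S) = 3 (Function('l')(S) = Mul(Mul(3, S), Pow(S, -1)) = 3)
Function('G')(c) = Rational(3, 5) (Function('G')(c) = Mul(3, Pow(5, -1)) = Mul(3, Rational(1, 5)) = Rational(3, 5))
Function('g')(Q, b) = Add(Rational(3, 5), Q) (Function('g')(Q, b) = Add(Q, Rational(3, 5)) = Add(Rational(3, 5), Q))
Mul(Function('g')(-987, 65), Pow(428395, -1)) = Mul(Add(Rational(3, 5), -987), Pow(428395, -1)) = Mul(Rational(-4932, 5), Rational(1, 428395)) = Rational(-4932, 2141975)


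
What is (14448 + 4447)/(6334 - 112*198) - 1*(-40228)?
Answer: 637273081/15842 ≈ 40227.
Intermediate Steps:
(14448 + 4447)/(6334 - 112*198) - 1*(-40228) = 18895/(6334 - 22176) + 40228 = 18895/(-15842) + 40228 = 18895*(-1/15842) + 40228 = -18895/15842 + 40228 = 637273081/15842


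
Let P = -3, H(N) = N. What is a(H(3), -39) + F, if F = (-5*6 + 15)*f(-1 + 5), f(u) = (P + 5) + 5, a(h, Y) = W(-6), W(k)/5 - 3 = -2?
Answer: -100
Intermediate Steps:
W(k) = 5 (W(k) = 15 + 5*(-2) = 15 - 10 = 5)
a(h, Y) = 5
f(u) = 7 (f(u) = (-3 + 5) + 5 = 2 + 5 = 7)
F = -105 (F = (-5*6 + 15)*7 = (-30 + 15)*7 = -15*7 = -105)
a(H(3), -39) + F = 5 - 105 = -100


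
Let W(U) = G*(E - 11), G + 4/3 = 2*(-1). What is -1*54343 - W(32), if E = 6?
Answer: -163079/3 ≈ -54360.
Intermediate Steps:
G = -10/3 (G = -4/3 + 2*(-1) = -4/3 - 2 = -10/3 ≈ -3.3333)
W(U) = 50/3 (W(U) = -10*(6 - 11)/3 = -10/3*(-5) = 50/3)
-1*54343 - W(32) = -1*54343 - 1*50/3 = -54343 - 50/3 = -163079/3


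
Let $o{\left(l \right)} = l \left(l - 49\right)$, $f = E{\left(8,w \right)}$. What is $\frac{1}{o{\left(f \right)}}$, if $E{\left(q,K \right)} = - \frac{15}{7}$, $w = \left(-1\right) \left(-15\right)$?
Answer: $\frac{49}{5370} \approx 0.0091248$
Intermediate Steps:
$w = 15$
$E{\left(q,K \right)} = - \frac{15}{7}$ ($E{\left(q,K \right)} = \left(-15\right) \frac{1}{7} = - \frac{15}{7}$)
$f = - \frac{15}{7} \approx -2.1429$
$o{\left(l \right)} = l \left(-49 + l\right)$
$\frac{1}{o{\left(f \right)}} = \frac{1}{\left(- \frac{15}{7}\right) \left(-49 - \frac{15}{7}\right)} = \frac{1}{\left(- \frac{15}{7}\right) \left(- \frac{358}{7}\right)} = \frac{1}{\frac{5370}{49}} = \frac{49}{5370}$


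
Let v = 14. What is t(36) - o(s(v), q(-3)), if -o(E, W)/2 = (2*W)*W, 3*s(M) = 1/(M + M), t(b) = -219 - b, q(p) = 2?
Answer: -239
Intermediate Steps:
s(M) = 1/(6*M) (s(M) = 1/(3*(M + M)) = 1/(3*((2*M))) = (1/(2*M))/3 = 1/(6*M))
o(E, W) = -4*W² (o(E, W) = -2*2*W*W = -4*W²)
t(36) - o(s(v), q(-3)) = (-219 - 1*36) - (-4)*2² = (-219 - 36) - (-4)*4 = -255 - 1*(-16) = -255 + 16 = -239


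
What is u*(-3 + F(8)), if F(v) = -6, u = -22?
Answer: 198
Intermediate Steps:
u*(-3 + F(8)) = -22*(-3 - 6) = -22*(-9) = 198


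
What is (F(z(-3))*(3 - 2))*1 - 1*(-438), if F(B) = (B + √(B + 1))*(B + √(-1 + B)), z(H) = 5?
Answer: 473 + 7*√6 ≈ 490.15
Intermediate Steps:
F(B) = (B + √(1 + B))*(B + √(-1 + B))
(F(z(-3))*(3 - 2))*1 - 1*(-438) = ((5² + 5*√(1 + 5) + 5*√(-1 + 5) + √(1 + 5)*√(-1 + 5))*(3 - 2))*1 - 1*(-438) = ((25 + 5*√6 + 5*√4 + √6*√4)*1)*1 + 438 = ((25 + 5*√6 + 5*2 + √6*2)*1)*1 + 438 = ((25 + 5*√6 + 10 + 2*√6)*1)*1 + 438 = ((35 + 7*√6)*1)*1 + 438 = (35 + 7*√6)*1 + 438 = (35 + 7*√6) + 438 = 473 + 7*√6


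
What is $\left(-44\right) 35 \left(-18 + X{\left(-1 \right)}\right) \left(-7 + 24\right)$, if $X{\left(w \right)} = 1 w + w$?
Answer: $523600$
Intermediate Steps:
$X{\left(w \right)} = 2 w$ ($X{\left(w \right)} = w + w = 2 w$)
$\left(-44\right) 35 \left(-18 + X{\left(-1 \right)}\right) \left(-7 + 24\right) = \left(-44\right) 35 \left(-18 + 2 \left(-1\right)\right) \left(-7 + 24\right) = - 1540 \left(-18 - 2\right) 17 = - 1540 \left(\left(-20\right) 17\right) = \left(-1540\right) \left(-340\right) = 523600$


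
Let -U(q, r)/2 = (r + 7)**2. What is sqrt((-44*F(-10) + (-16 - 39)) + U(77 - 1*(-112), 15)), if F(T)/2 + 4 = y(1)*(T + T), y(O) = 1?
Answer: 33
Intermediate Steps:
U(q, r) = -2*(7 + r)**2 (U(q, r) = -2*(r + 7)**2 = -2*(7 + r)**2)
F(T) = -8 + 4*T (F(T) = -8 + 2*(1*(T + T)) = -8 + 2*(1*(2*T)) = -8 + 2*(2*T) = -8 + 4*T)
sqrt((-44*F(-10) + (-16 - 39)) + U(77 - 1*(-112), 15)) = sqrt((-44*(-8 + 4*(-10)) + (-16 - 39)) - 2*(7 + 15)**2) = sqrt((-44*(-8 - 40) - 55) - 2*22**2) = sqrt((-44*(-48) - 55) - 2*484) = sqrt((2112 - 55) - 968) = sqrt(2057 - 968) = sqrt(1089) = 33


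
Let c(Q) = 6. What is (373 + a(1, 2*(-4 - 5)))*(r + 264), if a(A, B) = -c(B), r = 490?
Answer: 276718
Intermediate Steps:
a(A, B) = -6 (a(A, B) = -1*6 = -6)
(373 + a(1, 2*(-4 - 5)))*(r + 264) = (373 - 6)*(490 + 264) = 367*754 = 276718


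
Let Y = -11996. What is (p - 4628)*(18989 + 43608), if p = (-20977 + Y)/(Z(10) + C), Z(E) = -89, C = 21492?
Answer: -6202489910029/21403 ≈ -2.8980e+8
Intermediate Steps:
p = -32973/21403 (p = (-20977 - 11996)/(-89 + 21492) = -32973/21403 ≈ -1.5406)
(p - 4628)*(18989 + 43608) = (-32973/21403 - 4628)*(18989 + 43608) = -99086057/21403*62597 = -6202489910029/21403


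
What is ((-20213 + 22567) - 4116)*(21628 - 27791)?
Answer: 10859206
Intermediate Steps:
((-20213 + 22567) - 4116)*(21628 - 27791) = (2354 - 4116)*(-6163) = -1762*(-6163) = 10859206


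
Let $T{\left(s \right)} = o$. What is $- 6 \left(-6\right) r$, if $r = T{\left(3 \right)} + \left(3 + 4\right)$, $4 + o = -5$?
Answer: $-72$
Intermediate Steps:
$o = -9$ ($o = -4 - 5 = -9$)
$T{\left(s \right)} = -9$
$r = -2$ ($r = -9 + \left(3 + 4\right) = -9 + 7 = -2$)
$- 6 \left(-6\right) r = - 6 \left(-6\right) \left(-2\right) = - \left(-36\right) \left(-2\right) = \left(-1\right) 72 = -72$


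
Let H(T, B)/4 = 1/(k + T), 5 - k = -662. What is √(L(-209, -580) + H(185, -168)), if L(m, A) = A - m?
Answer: I*√16831686/213 ≈ 19.261*I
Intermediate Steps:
k = 667 (k = 5 - 1*(-662) = 5 + 662 = 667)
H(T, B) = 4/(667 + T)
√(L(-209, -580) + H(185, -168)) = √((-580 - 1*(-209)) + 4/(667 + 185)) = √((-580 + 209) + 4/852) = √(-371 + 4*(1/852)) = √(-371 + 1/213) = √(-79022/213) = I*√16831686/213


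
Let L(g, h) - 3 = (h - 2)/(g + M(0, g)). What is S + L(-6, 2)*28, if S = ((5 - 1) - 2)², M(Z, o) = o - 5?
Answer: 88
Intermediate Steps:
M(Z, o) = -5 + o
L(g, h) = 3 + (-2 + h)/(-5 + 2*g) (L(g, h) = 3 + (h - 2)/(g + (-5 + g)) = 3 + (-2 + h)/(-5 + 2*g))
S = 4 (S = (4 - 2)² = 2² = 4)
S + L(-6, 2)*28 = 4 + ((-17 + 2 + 6*(-6))/(-5 + 2*(-6)))*28 = 4 + ((-17 + 2 - 36)/(-5 - 12))*28 = 4 + (-51/(-17))*28 = 4 - 1/17*(-51)*28 = 4 + 3*28 = 4 + 84 = 88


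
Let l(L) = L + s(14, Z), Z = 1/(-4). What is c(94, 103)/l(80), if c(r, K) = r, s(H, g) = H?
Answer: 1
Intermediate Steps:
Z = -¼ ≈ -0.25000
l(L) = 14 + L (l(L) = L + 14 = 14 + L)
c(94, 103)/l(80) = 94/(14 + 80) = 94/94 = 94*(1/94) = 1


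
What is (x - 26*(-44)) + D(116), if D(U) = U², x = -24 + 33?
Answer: 14609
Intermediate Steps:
x = 9
(x - 26*(-44)) + D(116) = (9 - 26*(-44)) + 116² = (9 + 1144) + 13456 = 1153 + 13456 = 14609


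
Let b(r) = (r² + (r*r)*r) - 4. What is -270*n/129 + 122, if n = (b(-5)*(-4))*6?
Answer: -219394/43 ≈ -5102.2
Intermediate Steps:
b(r) = -4 + r² + r³ (b(r) = (r² + r²*r) - 4 = (r² + r³) - 4 = -4 + r² + r³)
n = 2496 (n = ((-4 + (-5)² + (-5)³)*(-4))*6 = ((-4 + 25 - 125)*(-4))*6 = -104*(-4)*6 = 416*6 = 2496)
-270*n/129 + 122 = -673920/129 + 122 = -270*832/43 + 122 = -224640/43 + 122 = -219394/43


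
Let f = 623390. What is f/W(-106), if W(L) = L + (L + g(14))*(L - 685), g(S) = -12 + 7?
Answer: 124678/17539 ≈ 7.1086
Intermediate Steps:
g(S) = -5
W(L) = L + (-685 + L)*(-5 + L) (W(L) = L + (L - 5)*(L - 685) = L + (-5 + L)*(-685 + L) = L + (-685 + L)*(-5 + L))
f/W(-106) = 623390/(3425 + (-106)² - 689*(-106)) = 623390/(3425 + 11236 + 73034) = 623390/87695 = 623390*(1/87695) = 124678/17539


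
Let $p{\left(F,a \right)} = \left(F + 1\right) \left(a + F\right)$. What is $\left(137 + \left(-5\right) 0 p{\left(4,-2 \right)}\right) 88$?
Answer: $12056$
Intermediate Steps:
$p{\left(F,a \right)} = \left(1 + F\right) \left(F + a\right)$
$\left(137 + \left(-5\right) 0 p{\left(4,-2 \right)}\right) 88 = \left(137 + \left(-5\right) 0 \left(4 - 2 + 4^{2} + 4 \left(-2\right)\right)\right) 88 = \left(137 + 0 \left(4 - 2 + 16 - 8\right)\right) 88 = \left(137 + 0 \cdot 10\right) 88 = \left(137 + 0\right) 88 = 137 \cdot 88 = 12056$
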